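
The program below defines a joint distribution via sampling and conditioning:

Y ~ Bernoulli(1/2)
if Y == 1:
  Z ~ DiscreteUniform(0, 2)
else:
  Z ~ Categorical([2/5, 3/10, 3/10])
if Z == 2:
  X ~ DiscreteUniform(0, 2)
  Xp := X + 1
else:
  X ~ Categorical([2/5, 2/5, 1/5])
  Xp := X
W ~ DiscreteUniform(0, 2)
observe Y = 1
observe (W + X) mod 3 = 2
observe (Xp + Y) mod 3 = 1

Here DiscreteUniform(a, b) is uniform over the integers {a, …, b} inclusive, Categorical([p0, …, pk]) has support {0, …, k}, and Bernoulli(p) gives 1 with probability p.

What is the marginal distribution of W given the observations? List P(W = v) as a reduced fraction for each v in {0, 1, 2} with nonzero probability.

Enumerate traces; 3 have nonzero weight after conditioning:
  (Y=1, Z=0, X=0, W=2) weight 1/45
  (Y=1, Z=1, X=0, W=2) weight 1/45
  (Y=1, Z=2, X=2, W=0) weight 1/54
Group by W:
  weight(W=0) = 1/54
  weight(W=2) = 2/45
Total weight = 1/54 + 2/45 = 17/270
P(W=0 | obs) = 1/54 / 17/270 = 5/17
P(W=2 | obs) = 2/45 / 17/270 = 12/17

P(W=0) = 5/17, P(W=2) = 12/17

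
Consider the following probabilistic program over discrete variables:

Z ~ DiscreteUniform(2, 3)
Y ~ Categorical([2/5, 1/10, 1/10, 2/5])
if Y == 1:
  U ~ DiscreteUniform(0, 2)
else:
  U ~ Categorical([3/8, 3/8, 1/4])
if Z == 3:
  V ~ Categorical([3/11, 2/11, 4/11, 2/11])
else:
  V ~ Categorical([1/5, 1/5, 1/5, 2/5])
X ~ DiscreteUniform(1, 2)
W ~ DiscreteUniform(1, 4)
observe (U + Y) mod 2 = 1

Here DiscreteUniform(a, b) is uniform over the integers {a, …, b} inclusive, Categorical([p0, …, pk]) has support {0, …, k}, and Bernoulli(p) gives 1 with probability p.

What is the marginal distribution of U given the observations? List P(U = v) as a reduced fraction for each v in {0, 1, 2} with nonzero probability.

P(U=0) = 4/11, P(U=1) = 45/121, P(U=2) = 32/121

Enumerate traces; 384 have nonzero weight after conditioning:
  (Z=2, Y=0, U=1, V=0, X=1, W=1) weight 3/1600
  (Z=2, Y=0, U=1, V=0, X=1, W=2) weight 3/1600
  (Z=2, Y=0, U=1, V=0, X=1, W=3) weight 3/1600
  (Z=2, Y=0, U=1, V=0, X=1, W=4) weight 3/1600
  (Z=2, Y=0, U=1, V=0, X=2, W=1) weight 3/1600
  (Z=2, Y=0, U=1, V=0, X=2, W=2) weight 3/1600
  (Z=2, Y=0, U=1, V=0, X=2, W=3) weight 3/1600
  (Z=2, Y=0, U=1, V=0, X=2, W=4) weight 3/1600
  (Z=2, Y=1, U=0, V=0, X=1, W=1) weight 1/2400
  (Z=2, Y=1, U=2, V=0, X=1, W=1) weight 1/2400
  … 374 more
Group by U:
  weight(U=0) = 11/60
  weight(U=1) = 3/16
  weight(U=2) = 2/15
Total weight = 11/60 + 3/16 + 2/15 = 121/240
P(U=0 | obs) = 11/60 / 121/240 = 4/11
P(U=1 | obs) = 3/16 / 121/240 = 45/121
P(U=2 | obs) = 2/15 / 121/240 = 32/121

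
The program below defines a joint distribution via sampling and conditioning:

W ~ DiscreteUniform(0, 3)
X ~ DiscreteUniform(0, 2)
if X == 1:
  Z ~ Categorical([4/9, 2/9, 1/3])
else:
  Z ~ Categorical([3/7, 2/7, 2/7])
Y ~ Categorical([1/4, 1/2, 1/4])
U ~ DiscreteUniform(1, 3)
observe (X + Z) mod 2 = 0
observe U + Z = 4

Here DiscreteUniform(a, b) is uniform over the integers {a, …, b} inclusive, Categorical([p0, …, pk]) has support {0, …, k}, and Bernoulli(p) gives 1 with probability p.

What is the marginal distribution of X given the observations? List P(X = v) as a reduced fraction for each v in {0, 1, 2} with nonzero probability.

P(X=0) = 9/25, P(X=1) = 7/25, P(X=2) = 9/25

Enumerate traces; 36 have nonzero weight after conditioning:
  (W=0, X=0, Z=2, Y=0, U=2) weight 1/504
  (W=0, X=0, Z=2, Y=1, U=2) weight 1/252
  (W=0, X=0, Z=2, Y=2, U=2) weight 1/504
  (W=0, X=1, Z=1, Y=0, U=3) weight 1/648
  (W=0, X=1, Z=1, Y=1, U=3) weight 1/324
  (W=0, X=1, Z=1, Y=2, U=3) weight 1/648
  (W=0, X=2, Z=2, Y=0, U=2) weight 1/504
  (W=0, X=2, Z=2, Y=1, U=2) weight 1/252
  … 28 more
Group by X:
  weight(X=0) = 2/63
  weight(X=1) = 2/81
  weight(X=2) = 2/63
Total weight = 2/63 + 2/81 + 2/63 = 50/567
P(X=0 | obs) = 2/63 / 50/567 = 9/25
P(X=1 | obs) = 2/81 / 50/567 = 7/25
P(X=2 | obs) = 2/63 / 50/567 = 9/25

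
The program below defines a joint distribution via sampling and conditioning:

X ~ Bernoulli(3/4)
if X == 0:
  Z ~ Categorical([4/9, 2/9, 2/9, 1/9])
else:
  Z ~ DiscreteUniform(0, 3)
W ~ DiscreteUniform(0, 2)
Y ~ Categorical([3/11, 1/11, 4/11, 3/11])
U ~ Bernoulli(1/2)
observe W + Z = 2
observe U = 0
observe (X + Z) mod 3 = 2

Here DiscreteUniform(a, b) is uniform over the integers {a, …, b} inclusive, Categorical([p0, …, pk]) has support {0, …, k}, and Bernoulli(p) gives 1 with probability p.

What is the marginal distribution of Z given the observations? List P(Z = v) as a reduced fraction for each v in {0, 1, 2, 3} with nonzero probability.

P(Z=1) = 27/35, P(Z=2) = 8/35

Enumerate traces; 8 have nonzero weight after conditioning:
  (X=0, Z=2, W=0, Y=0, U=0) weight 1/396
  (X=0, Z=2, W=0, Y=1, U=0) weight 1/1188
  (X=0, Z=2, W=0, Y=2, U=0) weight 1/297
  (X=0, Z=2, W=0, Y=3, U=0) weight 1/396
  (X=1, Z=1, W=1, Y=0, U=0) weight 3/352
  (X=1, Z=1, W=1, Y=1, U=0) weight 1/352
  (X=1, Z=1, W=1, Y=2, U=0) weight 1/88
  (X=1, Z=1, W=1, Y=3, U=0) weight 3/352
Group by Z:
  weight(Z=1) = 1/32
  weight(Z=2) = 1/108
Total weight = 1/32 + 1/108 = 35/864
P(Z=1 | obs) = 1/32 / 35/864 = 27/35
P(Z=2 | obs) = 1/108 / 35/864 = 8/35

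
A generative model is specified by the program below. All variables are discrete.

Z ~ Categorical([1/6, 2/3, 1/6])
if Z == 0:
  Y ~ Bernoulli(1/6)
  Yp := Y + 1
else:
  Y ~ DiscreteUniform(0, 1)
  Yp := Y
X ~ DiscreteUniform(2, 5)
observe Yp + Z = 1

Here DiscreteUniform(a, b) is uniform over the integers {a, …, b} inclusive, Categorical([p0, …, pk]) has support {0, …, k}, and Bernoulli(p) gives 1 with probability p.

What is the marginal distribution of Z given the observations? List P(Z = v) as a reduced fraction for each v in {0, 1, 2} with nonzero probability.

Enumerate traces; 8 have nonzero weight after conditioning:
  (Z=0, Y=0, X=2) weight 5/144
  (Z=0, Y=0, X=3) weight 5/144
  (Z=0, Y=0, X=4) weight 5/144
  (Z=0, Y=0, X=5) weight 5/144
  (Z=1, Y=0, X=2) weight 1/12
  (Z=1, Y=0, X=3) weight 1/12
  (Z=1, Y=0, X=4) weight 1/12
  (Z=1, Y=0, X=5) weight 1/12
Group by Z:
  weight(Z=0) = 5/36
  weight(Z=1) = 1/3
Total weight = 5/36 + 1/3 = 17/36
P(Z=0 | obs) = 5/36 / 17/36 = 5/17
P(Z=1 | obs) = 1/3 / 17/36 = 12/17

P(Z=0) = 5/17, P(Z=1) = 12/17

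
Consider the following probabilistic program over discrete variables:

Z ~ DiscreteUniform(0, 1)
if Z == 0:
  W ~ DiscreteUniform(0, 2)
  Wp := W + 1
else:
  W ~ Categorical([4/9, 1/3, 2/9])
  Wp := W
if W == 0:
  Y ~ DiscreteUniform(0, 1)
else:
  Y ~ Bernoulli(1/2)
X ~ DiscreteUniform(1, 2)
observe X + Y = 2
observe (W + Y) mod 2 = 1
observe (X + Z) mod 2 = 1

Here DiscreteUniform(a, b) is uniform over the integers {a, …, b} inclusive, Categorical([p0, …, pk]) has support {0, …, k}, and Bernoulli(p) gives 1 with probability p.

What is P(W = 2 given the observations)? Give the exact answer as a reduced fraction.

Enumerate traces; 3 have nonzero weight after conditioning:
  (Z=0, W=0, Y=1, X=1) weight 1/24
  (Z=0, W=2, Y=1, X=1) weight 1/24
  (Z=1, W=1, Y=0, X=2) weight 1/24
Group by W:
  weight(W=0) = 1/24
  weight(W=1) = 1/24
  weight(W=2) = 1/24
Total weight = 1/24 + 1/24 + 1/24 = 1/8
P(W=0 | obs) = 1/24 / 1/8 = 1/3
P(W=1 | obs) = 1/24 / 1/8 = 1/3
P(W=2 | obs) = 1/24 / 1/8 = 1/3

P(W = 2 | obs) = 1/3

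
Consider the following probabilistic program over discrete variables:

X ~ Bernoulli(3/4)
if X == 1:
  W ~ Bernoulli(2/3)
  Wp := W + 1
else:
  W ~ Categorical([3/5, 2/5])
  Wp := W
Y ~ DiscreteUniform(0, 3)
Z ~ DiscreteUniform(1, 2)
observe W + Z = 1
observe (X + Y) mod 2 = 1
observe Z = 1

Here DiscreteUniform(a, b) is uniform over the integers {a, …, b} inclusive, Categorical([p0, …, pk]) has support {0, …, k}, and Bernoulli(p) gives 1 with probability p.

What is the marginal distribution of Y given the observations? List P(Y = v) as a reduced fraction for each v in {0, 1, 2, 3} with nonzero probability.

P(Y=0) = 5/16, P(Y=1) = 3/16, P(Y=2) = 5/16, P(Y=3) = 3/16

Enumerate traces; 4 have nonzero weight after conditioning:
  (X=0, W=0, Y=1, Z=1) weight 3/160
  (X=0, W=0, Y=3, Z=1) weight 3/160
  (X=1, W=0, Y=0, Z=1) weight 1/32
  (X=1, W=0, Y=2, Z=1) weight 1/32
Group by Y:
  weight(Y=0) = 1/32
  weight(Y=1) = 3/160
  weight(Y=2) = 1/32
  weight(Y=3) = 3/160
Total weight = 1/32 + 3/160 + 1/32 + 3/160 = 1/10
P(Y=0 | obs) = 1/32 / 1/10 = 5/16
P(Y=1 | obs) = 3/160 / 1/10 = 3/16
P(Y=2 | obs) = 1/32 / 1/10 = 5/16
P(Y=3 | obs) = 3/160 / 1/10 = 3/16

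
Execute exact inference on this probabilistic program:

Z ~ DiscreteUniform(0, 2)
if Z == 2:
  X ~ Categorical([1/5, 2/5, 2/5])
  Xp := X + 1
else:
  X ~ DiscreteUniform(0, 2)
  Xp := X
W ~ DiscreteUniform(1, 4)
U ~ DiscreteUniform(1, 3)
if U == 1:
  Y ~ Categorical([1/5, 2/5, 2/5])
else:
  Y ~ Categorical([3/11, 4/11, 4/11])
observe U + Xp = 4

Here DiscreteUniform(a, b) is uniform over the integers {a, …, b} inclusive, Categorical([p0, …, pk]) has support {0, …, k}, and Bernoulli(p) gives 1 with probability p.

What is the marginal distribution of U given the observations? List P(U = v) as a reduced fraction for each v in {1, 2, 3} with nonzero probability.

P(U=1) = 6/35, P(U=2) = 16/35, P(U=3) = 13/35

Enumerate traces; 84 have nonzero weight after conditioning:
  (Z=0, X=1, W=1, U=3, Y=0) weight 1/396
  (Z=0, X=1, W=1, U=3, Y=1) weight 1/297
  (Z=0, X=1, W=1, U=3, Y=2) weight 1/297
  (Z=0, X=1, W=2, U=3, Y=0) weight 1/396
  (Z=0, X=1, W=2, U=3, Y=1) weight 1/297
  (Z=0, X=1, W=2, U=3, Y=2) weight 1/297
  (Z=0, X=1, W=3, U=3, Y=0) weight 1/396
  (Z=0, X=1, W=3, U=3, Y=1) weight 1/297
  (Z=0, X=2, W=1, U=2, Y=0) weight 1/396
  (Z=2, X=2, W=1, U=1, Y=0) weight 1/450
  … 74 more
Group by U:
  weight(U=1) = 2/45
  weight(U=2) = 16/135
  weight(U=3) = 13/135
Total weight = 2/45 + 16/135 + 13/135 = 7/27
P(U=1 | obs) = 2/45 / 7/27 = 6/35
P(U=2 | obs) = 16/135 / 7/27 = 16/35
P(U=3 | obs) = 13/135 / 7/27 = 13/35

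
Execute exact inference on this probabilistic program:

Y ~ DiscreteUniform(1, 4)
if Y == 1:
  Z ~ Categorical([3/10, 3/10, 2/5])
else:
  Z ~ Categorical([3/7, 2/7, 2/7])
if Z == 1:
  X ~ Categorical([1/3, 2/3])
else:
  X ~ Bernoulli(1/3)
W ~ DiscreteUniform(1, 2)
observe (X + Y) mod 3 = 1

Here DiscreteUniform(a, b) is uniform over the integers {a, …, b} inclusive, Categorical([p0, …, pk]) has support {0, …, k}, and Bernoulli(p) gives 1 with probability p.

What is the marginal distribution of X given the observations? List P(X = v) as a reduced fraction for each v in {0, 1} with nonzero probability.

P(X=0) = 239/329, P(X=1) = 90/329

Enumerate traces; 18 have nonzero weight after conditioning:
  (Y=1, Z=0, X=0, W=1) weight 1/40
  (Y=1, Z=0, X=0, W=2) weight 1/40
  (Y=1, Z=1, X=0, W=1) weight 1/80
  (Y=1, Z=1, X=0, W=2) weight 1/80
  (Y=1, Z=2, X=0, W=1) weight 1/30
  (Y=1, Z=2, X=0, W=2) weight 1/30
  (Y=3, Z=0, X=1, W=1) weight 1/56
  (Y=3, Z=0, X=1, W=2) weight 1/56
  … 10 more
Group by X:
  weight(X=0) = 239/840
  weight(X=1) = 3/28
Total weight = 239/840 + 3/28 = 47/120
P(X=0 | obs) = 239/840 / 47/120 = 239/329
P(X=1 | obs) = 3/28 / 47/120 = 90/329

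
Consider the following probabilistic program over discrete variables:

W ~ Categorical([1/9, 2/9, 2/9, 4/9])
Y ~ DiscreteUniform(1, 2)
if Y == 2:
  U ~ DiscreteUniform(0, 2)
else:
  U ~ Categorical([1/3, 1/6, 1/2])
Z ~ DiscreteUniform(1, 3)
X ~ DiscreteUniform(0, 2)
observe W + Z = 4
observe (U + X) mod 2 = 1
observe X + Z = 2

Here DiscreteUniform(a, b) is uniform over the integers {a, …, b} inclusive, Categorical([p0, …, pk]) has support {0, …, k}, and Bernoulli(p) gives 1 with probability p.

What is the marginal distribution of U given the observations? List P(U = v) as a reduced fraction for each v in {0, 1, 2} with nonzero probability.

Enumerate traces; 6 have nonzero weight after conditioning:
  (W=2, Y=1, U=1, Z=2, X=0) weight 1/486
  (W=2, Y=2, U=1, Z=2, X=0) weight 1/243
  (W=3, Y=1, U=0, Z=1, X=1) weight 2/243
  (W=3, Y=1, U=2, Z=1, X=1) weight 1/81
  (W=3, Y=2, U=0, Z=1, X=1) weight 2/243
  (W=3, Y=2, U=2, Z=1, X=1) weight 2/243
Group by U:
  weight(U=0) = 4/243
  weight(U=1) = 1/162
  weight(U=2) = 5/243
Total weight = 4/243 + 1/162 + 5/243 = 7/162
P(U=0 | obs) = 4/243 / 7/162 = 8/21
P(U=1 | obs) = 1/162 / 7/162 = 1/7
P(U=2 | obs) = 5/243 / 7/162 = 10/21

P(U=0) = 8/21, P(U=1) = 1/7, P(U=2) = 10/21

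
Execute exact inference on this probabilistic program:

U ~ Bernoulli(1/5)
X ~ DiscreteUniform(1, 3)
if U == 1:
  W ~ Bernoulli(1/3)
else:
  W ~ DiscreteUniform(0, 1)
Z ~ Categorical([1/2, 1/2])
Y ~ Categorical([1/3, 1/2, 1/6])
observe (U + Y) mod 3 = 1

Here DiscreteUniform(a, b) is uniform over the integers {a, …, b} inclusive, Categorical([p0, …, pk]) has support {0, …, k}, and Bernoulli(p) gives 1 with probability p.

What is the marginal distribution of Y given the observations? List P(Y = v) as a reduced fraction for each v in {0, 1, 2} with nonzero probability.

Enumerate traces; 24 have nonzero weight after conditioning:
  (U=0, X=1, W=0, Z=0, Y=1) weight 1/30
  (U=0, X=1, W=0, Z=1, Y=1) weight 1/30
  (U=0, X=1, W=1, Z=0, Y=1) weight 1/30
  (U=0, X=1, W=1, Z=1, Y=1) weight 1/30
  (U=0, X=2, W=0, Z=0, Y=1) weight 1/30
  (U=0, X=2, W=0, Z=1, Y=1) weight 1/30
  (U=0, X=2, W=1, Z=0, Y=1) weight 1/30
  (U=0, X=2, W=1, Z=1, Y=1) weight 1/30
  (U=1, X=1, W=0, Z=0, Y=0) weight 1/135
  … 15 more
Group by Y:
  weight(Y=0) = 1/15
  weight(Y=1) = 2/5
Total weight = 1/15 + 2/5 = 7/15
P(Y=0 | obs) = 1/15 / 7/15 = 1/7
P(Y=1 | obs) = 2/5 / 7/15 = 6/7

P(Y=0) = 1/7, P(Y=1) = 6/7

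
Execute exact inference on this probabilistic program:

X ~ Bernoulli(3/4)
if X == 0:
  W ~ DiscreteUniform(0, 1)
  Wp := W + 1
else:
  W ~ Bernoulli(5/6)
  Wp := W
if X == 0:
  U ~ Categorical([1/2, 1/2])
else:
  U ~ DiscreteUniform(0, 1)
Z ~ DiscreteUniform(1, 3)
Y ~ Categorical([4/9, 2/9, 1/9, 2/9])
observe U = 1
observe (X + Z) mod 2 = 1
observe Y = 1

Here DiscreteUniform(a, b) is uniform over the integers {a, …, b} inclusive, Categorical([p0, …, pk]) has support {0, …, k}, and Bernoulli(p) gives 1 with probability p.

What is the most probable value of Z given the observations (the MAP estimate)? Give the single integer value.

Enumerate traces; 6 have nonzero weight after conditioning:
  (X=0, W=0, U=1, Z=1, Y=1) weight 1/216
  (X=0, W=0, U=1, Z=3, Y=1) weight 1/216
  (X=0, W=1, U=1, Z=1, Y=1) weight 1/216
  (X=0, W=1, U=1, Z=3, Y=1) weight 1/216
  (X=1, W=0, U=1, Z=2, Y=1) weight 1/216
  (X=1, W=1, U=1, Z=2, Y=1) weight 5/216
Group by Z:
  weight(Z=1) = 1/108
  weight(Z=2) = 1/36
  weight(Z=3) = 1/108
Total weight = 1/108 + 1/36 + 1/108 = 5/108
P(Z=1 | obs) = 1/108 / 5/108 = 1/5
P(Z=2 | obs) = 1/36 / 5/108 = 3/5
P(Z=3 | obs) = 1/108 / 5/108 = 1/5
argmax = 2

argmax_v P(Z = v | obs) = 2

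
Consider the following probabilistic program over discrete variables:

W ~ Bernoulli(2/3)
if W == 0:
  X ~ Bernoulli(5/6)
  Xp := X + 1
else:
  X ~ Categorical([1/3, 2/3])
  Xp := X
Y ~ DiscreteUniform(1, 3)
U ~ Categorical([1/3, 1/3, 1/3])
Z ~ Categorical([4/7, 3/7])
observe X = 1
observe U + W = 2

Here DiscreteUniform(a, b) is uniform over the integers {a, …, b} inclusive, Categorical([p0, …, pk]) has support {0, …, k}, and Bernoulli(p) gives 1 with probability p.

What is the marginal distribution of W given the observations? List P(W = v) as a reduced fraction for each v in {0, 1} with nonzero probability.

Enumerate traces; 12 have nonzero weight after conditioning:
  (W=0, X=1, Y=1, U=2, Z=0) weight 10/567
  (W=0, X=1, Y=1, U=2, Z=1) weight 5/378
  (W=0, X=1, Y=2, U=2, Z=0) weight 10/567
  (W=0, X=1, Y=2, U=2, Z=1) weight 5/378
  (W=0, X=1, Y=3, U=2, Z=0) weight 10/567
  (W=0, X=1, Y=3, U=2, Z=1) weight 5/378
  (W=1, X=1, Y=1, U=1, Z=0) weight 16/567
  (W=1, X=1, Y=1, U=1, Z=1) weight 4/189
  … 4 more
Group by W:
  weight(W=0) = 5/54
  weight(W=1) = 4/27
Total weight = 5/54 + 4/27 = 13/54
P(W=0 | obs) = 5/54 / 13/54 = 5/13
P(W=1 | obs) = 4/27 / 13/54 = 8/13

P(W=0) = 5/13, P(W=1) = 8/13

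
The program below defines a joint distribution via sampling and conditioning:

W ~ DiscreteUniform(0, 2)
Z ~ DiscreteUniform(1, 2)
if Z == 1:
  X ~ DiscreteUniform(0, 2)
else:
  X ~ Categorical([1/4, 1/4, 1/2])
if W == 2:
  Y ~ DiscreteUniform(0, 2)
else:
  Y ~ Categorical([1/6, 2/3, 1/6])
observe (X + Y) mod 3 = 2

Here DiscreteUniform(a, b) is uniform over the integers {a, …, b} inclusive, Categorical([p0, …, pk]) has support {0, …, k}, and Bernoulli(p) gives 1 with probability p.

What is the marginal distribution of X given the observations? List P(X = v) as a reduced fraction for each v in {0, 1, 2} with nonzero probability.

P(X=0) = 14/69, P(X=1) = 35/69, P(X=2) = 20/69

Enumerate traces; 18 have nonzero weight after conditioning:
  (W=0, Z=1, X=0, Y=2) weight 1/108
  (W=0, Z=1, X=1, Y=1) weight 1/27
  (W=0, Z=1, X=2, Y=0) weight 1/108
  (W=0, Z=2, X=0, Y=2) weight 1/144
  (W=0, Z=2, X=1, Y=1) weight 1/36
  (W=0, Z=2, X=2, Y=0) weight 1/72
  (W=1, Z=1, X=0, Y=2) weight 1/108
  (W=1, Z=1, X=1, Y=1) weight 1/27
  … 10 more
Group by X:
  weight(X=0) = 7/108
  weight(X=1) = 35/216
  weight(X=2) = 5/54
Total weight = 7/108 + 35/216 + 5/54 = 23/72
P(X=0 | obs) = 7/108 / 23/72 = 14/69
P(X=1 | obs) = 35/216 / 23/72 = 35/69
P(X=2 | obs) = 5/54 / 23/72 = 20/69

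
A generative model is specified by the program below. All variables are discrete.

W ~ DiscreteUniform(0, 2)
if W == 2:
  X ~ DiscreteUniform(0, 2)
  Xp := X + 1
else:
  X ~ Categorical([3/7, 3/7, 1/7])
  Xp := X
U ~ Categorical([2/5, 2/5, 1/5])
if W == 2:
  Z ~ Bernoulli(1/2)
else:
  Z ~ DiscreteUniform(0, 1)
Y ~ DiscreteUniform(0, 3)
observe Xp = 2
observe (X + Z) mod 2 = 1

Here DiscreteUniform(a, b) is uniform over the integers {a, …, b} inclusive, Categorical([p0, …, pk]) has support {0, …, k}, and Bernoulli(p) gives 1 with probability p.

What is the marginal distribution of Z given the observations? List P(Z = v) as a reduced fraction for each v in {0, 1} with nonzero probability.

Enumerate traces; 36 have nonzero weight after conditioning:
  (W=0, X=2, U=0, Z=1, Y=0) weight 1/420
  (W=0, X=2, U=0, Z=1, Y=1) weight 1/420
  (W=0, X=2, U=0, Z=1, Y=2) weight 1/420
  (W=0, X=2, U=0, Z=1, Y=3) weight 1/420
  (W=0, X=2, U=1, Z=1, Y=0) weight 1/420
  (W=0, X=2, U=1, Z=1, Y=1) weight 1/420
  (W=0, X=2, U=1, Z=1, Y=2) weight 1/420
  (W=0, X=2, U=1, Z=1, Y=3) weight 1/420
  (W=2, X=1, U=0, Z=0, Y=0) weight 1/180
  … 27 more
Group by Z:
  weight(Z=0) = 1/18
  weight(Z=1) = 1/21
Total weight = 1/18 + 1/21 = 13/126
P(Z=0 | obs) = 1/18 / 13/126 = 7/13
P(Z=1 | obs) = 1/21 / 13/126 = 6/13

P(Z=0) = 7/13, P(Z=1) = 6/13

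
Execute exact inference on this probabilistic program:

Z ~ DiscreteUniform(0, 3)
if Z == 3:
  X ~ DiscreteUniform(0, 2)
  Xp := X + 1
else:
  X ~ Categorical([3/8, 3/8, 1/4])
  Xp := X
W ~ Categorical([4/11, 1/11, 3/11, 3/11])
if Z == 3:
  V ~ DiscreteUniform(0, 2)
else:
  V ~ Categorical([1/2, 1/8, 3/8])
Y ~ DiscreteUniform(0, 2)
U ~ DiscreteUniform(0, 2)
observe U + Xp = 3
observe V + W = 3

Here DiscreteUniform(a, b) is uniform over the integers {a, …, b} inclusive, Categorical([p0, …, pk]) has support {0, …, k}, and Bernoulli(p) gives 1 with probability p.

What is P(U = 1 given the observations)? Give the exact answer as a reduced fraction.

P(U = 1 | obs) = 710/1887

Enumerate traces; 81 have nonzero weight after conditioning:
  (Z=0, X=1, W=1, V=2, Y=0, U=2) weight 1/2816
  (Z=0, X=1, W=1, V=2, Y=1, U=2) weight 1/2816
  (Z=0, X=1, W=1, V=2, Y=2, U=2) weight 1/2816
  (Z=0, X=1, W=2, V=1, Y=0, U=2) weight 1/2816
  (Z=0, X=1, W=2, V=1, Y=1, U=2) weight 1/2816
  (Z=0, X=1, W=2, V=1, Y=2, U=2) weight 1/2816
  (Z=0, X=1, W=3, V=0, Y=0, U=2) weight 1/704
  (Z=0, X=1, W=3, V=0, Y=1, U=2) weight 1/704
  (Z=0, X=2, W=1, V=2, Y=0, U=1) weight 1/4224
  (Z=3, X=2, W=1, V=2, Y=0, U=0) weight 1/3564
  … 71 more
Group by U:
  weight(U=0) = 7/1188
  weight(U=1) = 355/19008
  weight(U=2) = 953/38016
Total weight = 7/1188 + 355/19008 + 953/38016 = 629/12672
P(U=0 | obs) = 7/1188 / 629/12672 = 224/1887
P(U=1 | obs) = 355/19008 / 629/12672 = 710/1887
P(U=2 | obs) = 953/38016 / 629/12672 = 953/1887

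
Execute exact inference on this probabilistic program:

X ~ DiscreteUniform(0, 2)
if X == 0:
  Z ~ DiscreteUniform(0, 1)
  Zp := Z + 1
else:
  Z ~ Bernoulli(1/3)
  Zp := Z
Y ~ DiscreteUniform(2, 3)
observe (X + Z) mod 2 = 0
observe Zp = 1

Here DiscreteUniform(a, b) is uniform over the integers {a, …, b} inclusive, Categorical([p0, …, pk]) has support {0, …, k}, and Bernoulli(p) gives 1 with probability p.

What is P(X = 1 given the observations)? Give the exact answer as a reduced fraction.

P(X = 1 | obs) = 2/5

Enumerate traces; 4 have nonzero weight after conditioning:
  (X=0, Z=0, Y=2) weight 1/12
  (X=0, Z=0, Y=3) weight 1/12
  (X=1, Z=1, Y=2) weight 1/18
  (X=1, Z=1, Y=3) weight 1/18
Group by X:
  weight(X=0) = 1/6
  weight(X=1) = 1/9
Total weight = 1/6 + 1/9 = 5/18
P(X=0 | obs) = 1/6 / 5/18 = 3/5
P(X=1 | obs) = 1/9 / 5/18 = 2/5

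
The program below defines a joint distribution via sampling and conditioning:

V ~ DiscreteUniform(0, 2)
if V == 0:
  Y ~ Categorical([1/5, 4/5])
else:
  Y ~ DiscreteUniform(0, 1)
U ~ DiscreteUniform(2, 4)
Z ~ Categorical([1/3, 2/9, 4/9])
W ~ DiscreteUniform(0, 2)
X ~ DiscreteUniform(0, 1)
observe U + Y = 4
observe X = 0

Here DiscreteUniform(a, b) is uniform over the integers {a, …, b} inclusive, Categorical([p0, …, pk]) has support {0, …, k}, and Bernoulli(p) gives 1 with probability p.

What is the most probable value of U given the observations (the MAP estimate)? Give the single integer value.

argmax_v P(U = v | obs) = 3

Enumerate traces; 54 have nonzero weight after conditioning:
  (V=0, Y=0, U=4, Z=0, W=0, X=0) weight 1/810
  (V=0, Y=0, U=4, Z=0, W=1, X=0) weight 1/810
  (V=0, Y=0, U=4, Z=0, W=2, X=0) weight 1/810
  (V=0, Y=0, U=4, Z=1, W=0, X=0) weight 1/1215
  (V=0, Y=0, U=4, Z=1, W=1, X=0) weight 1/1215
  (V=0, Y=0, U=4, Z=1, W=2, X=0) weight 1/1215
  (V=0, Y=0, U=4, Z=2, W=0, X=0) weight 2/1215
  (V=0, Y=0, U=4, Z=2, W=1, X=0) weight 2/1215
  (V=0, Y=1, U=3, Z=0, W=0, X=0) weight 2/405
  … 45 more
Group by U:
  weight(U=3) = 1/10
  weight(U=4) = 1/15
Total weight = 1/10 + 1/15 = 1/6
P(U=3 | obs) = 1/10 / 1/6 = 3/5
P(U=4 | obs) = 1/15 / 1/6 = 2/5
argmax = 3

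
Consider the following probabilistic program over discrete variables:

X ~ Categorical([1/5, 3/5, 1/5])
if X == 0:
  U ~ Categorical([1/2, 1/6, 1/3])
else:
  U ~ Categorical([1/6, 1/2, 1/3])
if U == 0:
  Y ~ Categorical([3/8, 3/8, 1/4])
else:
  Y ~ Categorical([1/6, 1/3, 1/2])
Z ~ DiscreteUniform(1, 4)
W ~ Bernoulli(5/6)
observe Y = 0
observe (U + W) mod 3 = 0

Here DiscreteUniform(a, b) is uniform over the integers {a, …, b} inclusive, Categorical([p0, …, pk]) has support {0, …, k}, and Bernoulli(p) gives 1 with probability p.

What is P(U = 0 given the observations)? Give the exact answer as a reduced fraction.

P(U = 0 | obs) = 63/263

Enumerate traces; 24 have nonzero weight after conditioning:
  (X=0, U=0, Y=0, Z=1, W=0) weight 1/640
  (X=0, U=0, Y=0, Z=2, W=0) weight 1/640
  (X=0, U=0, Y=0, Z=3, W=0) weight 1/640
  (X=0, U=0, Y=0, Z=4, W=0) weight 1/640
  (X=0, U=2, Y=0, Z=1, W=1) weight 1/432
  (X=0, U=2, Y=0, Z=2, W=1) weight 1/432
  (X=0, U=2, Y=0, Z=3, W=1) weight 1/432
  (X=0, U=2, Y=0, Z=4, W=1) weight 1/432
  … 16 more
Group by U:
  weight(U=0) = 7/480
  weight(U=2) = 5/108
Total weight = 7/480 + 5/108 = 263/4320
P(U=0 | obs) = 7/480 / 263/4320 = 63/263
P(U=2 | obs) = 5/108 / 263/4320 = 200/263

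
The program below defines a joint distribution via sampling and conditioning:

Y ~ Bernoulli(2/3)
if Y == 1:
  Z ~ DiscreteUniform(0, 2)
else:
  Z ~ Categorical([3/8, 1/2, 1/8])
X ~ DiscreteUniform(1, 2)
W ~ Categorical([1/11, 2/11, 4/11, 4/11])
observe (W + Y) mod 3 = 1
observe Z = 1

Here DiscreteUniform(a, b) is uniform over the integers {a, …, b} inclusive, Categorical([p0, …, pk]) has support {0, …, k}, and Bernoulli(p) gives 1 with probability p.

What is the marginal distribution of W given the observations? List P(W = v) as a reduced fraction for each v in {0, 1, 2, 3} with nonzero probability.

Enumerate traces; 6 have nonzero weight after conditioning:
  (Y=0, Z=1, X=1, W=1) weight 1/66
  (Y=0, Z=1, X=2, W=1) weight 1/66
  (Y=1, Z=1, X=1, W=0) weight 1/99
  (Y=1, Z=1, X=1, W=3) weight 4/99
  (Y=1, Z=1, X=2, W=0) weight 1/99
  (Y=1, Z=1, X=2, W=3) weight 4/99
Group by W:
  weight(W=0) = 2/99
  weight(W=1) = 1/33
  weight(W=3) = 8/99
Total weight = 2/99 + 1/33 + 8/99 = 13/99
P(W=0 | obs) = 2/99 / 13/99 = 2/13
P(W=1 | obs) = 1/33 / 13/99 = 3/13
P(W=3 | obs) = 8/99 / 13/99 = 8/13

P(W=0) = 2/13, P(W=1) = 3/13, P(W=3) = 8/13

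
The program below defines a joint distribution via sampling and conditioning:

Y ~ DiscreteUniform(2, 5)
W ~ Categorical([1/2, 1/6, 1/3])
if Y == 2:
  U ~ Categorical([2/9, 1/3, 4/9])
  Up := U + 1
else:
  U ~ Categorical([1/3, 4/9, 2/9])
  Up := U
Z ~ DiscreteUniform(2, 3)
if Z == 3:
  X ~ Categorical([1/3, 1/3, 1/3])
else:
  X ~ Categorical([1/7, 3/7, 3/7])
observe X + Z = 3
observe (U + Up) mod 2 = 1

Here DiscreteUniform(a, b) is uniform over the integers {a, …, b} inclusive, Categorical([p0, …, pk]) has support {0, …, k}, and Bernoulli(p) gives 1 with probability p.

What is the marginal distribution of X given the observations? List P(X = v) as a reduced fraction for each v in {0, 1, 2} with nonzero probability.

P(X=0) = 7/16, P(X=1) = 9/16

Enumerate traces; 18 have nonzero weight after conditioning:
  (Y=2, W=0, U=0, Z=2, X=1) weight 1/168
  (Y=2, W=0, U=0, Z=3, X=0) weight 1/216
  (Y=2, W=0, U=1, Z=2, X=1) weight 1/112
  (Y=2, W=0, U=1, Z=3, X=0) weight 1/144
  (Y=2, W=0, U=2, Z=2, X=1) weight 1/84
  (Y=2, W=0, U=2, Z=3, X=0) weight 1/108
  (Y=2, W=1, U=0, Z=2, X=1) weight 1/504
  (Y=2, W=1, U=0, Z=3, X=0) weight 1/648
  … 10 more
Group by X:
  weight(X=0) = 1/24
  weight(X=1) = 3/56
Total weight = 1/24 + 3/56 = 2/21
P(X=0 | obs) = 1/24 / 2/21 = 7/16
P(X=1 | obs) = 3/56 / 2/21 = 9/16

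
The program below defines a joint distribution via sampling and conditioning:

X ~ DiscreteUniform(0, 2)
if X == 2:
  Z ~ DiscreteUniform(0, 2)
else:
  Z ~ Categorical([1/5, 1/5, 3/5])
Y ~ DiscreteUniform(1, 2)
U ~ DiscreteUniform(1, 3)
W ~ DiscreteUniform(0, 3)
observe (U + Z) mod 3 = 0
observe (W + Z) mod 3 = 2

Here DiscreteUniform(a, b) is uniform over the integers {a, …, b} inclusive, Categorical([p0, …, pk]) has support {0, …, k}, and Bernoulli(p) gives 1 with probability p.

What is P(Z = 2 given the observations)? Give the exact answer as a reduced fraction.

Enumerate traces; 24 have nonzero weight after conditioning:
  (X=0, Z=0, Y=1, U=3, W=2) weight 1/360
  (X=0, Z=0, Y=2, U=3, W=2) weight 1/360
  (X=0, Z=1, Y=1, U=2, W=1) weight 1/360
  (X=0, Z=1, Y=2, U=2, W=1) weight 1/360
  (X=0, Z=2, Y=1, U=1, W=0) weight 1/120
  (X=0, Z=2, Y=1, U=1, W=3) weight 1/120
  (X=0, Z=2, Y=2, U=1, W=0) weight 1/120
  (X=0, Z=2, Y=2, U=1, W=3) weight 1/120
  … 16 more
Group by Z:
  weight(Z=0) = 11/540
  weight(Z=1) = 11/540
  weight(Z=2) = 23/270
Total weight = 11/540 + 11/540 + 23/270 = 17/135
P(Z=0 | obs) = 11/540 / 17/135 = 11/68
P(Z=1 | obs) = 11/540 / 17/135 = 11/68
P(Z=2 | obs) = 23/270 / 17/135 = 23/34

P(Z = 2 | obs) = 23/34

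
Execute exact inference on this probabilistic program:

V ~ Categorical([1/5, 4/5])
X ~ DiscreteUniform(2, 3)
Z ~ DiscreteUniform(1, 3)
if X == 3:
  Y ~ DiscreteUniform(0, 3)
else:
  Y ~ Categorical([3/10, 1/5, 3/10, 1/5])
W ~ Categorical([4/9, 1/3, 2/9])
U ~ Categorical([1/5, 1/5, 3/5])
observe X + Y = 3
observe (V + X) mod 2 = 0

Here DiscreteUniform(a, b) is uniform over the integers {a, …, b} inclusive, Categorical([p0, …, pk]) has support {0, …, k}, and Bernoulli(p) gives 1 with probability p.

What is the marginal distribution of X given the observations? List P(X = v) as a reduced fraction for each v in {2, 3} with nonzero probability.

P(X=2) = 1/6, P(X=3) = 5/6

Enumerate traces; 54 have nonzero weight after conditioning:
  (V=0, X=2, Z=1, Y=1, W=0, U=0) weight 2/3375
  (V=0, X=2, Z=1, Y=1, W=0, U=1) weight 2/3375
  (V=0, X=2, Z=1, Y=1, W=0, U=2) weight 2/1125
  (V=0, X=2, Z=1, Y=1, W=1, U=0) weight 1/2250
  (V=0, X=2, Z=1, Y=1, W=1, U=1) weight 1/2250
  (V=0, X=2, Z=1, Y=1, W=1, U=2) weight 1/750
  (V=0, X=2, Z=1, Y=1, W=2, U=0) weight 1/3375
  (V=0, X=2, Z=1, Y=1, W=2, U=1) weight 1/3375
  (V=1, X=3, Z=1, Y=0, W=0, U=0) weight 2/675
  … 45 more
Group by X:
  weight(X=2) = 1/50
  weight(X=3) = 1/10
Total weight = 1/50 + 1/10 = 3/25
P(X=2 | obs) = 1/50 / 3/25 = 1/6
P(X=3 | obs) = 1/10 / 3/25 = 5/6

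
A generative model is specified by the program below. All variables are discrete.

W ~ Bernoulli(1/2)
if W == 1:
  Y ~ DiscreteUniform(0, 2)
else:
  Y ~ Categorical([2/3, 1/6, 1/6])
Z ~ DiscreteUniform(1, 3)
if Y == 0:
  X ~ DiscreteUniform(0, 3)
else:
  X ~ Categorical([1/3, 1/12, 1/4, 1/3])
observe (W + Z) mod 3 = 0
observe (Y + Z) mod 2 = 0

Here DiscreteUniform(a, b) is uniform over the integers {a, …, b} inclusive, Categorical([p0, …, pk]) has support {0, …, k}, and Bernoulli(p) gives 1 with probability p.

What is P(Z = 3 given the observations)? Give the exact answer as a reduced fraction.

P(Z = 3 | obs) = 1/5

Enumerate traces; 12 have nonzero weight after conditioning:
  (W=0, Y=1, Z=3, X=0) weight 1/108
  (W=0, Y=1, Z=3, X=1) weight 1/432
  (W=0, Y=1, Z=3, X=2) weight 1/144
  (W=0, Y=1, Z=3, X=3) weight 1/108
  (W=1, Y=0, Z=2, X=0) weight 1/72
  (W=1, Y=0, Z=2, X=1) weight 1/72
  (W=1, Y=0, Z=2, X=2) weight 1/72
  (W=1, Y=0, Z=2, X=3) weight 1/72
  … 4 more
Group by Z:
  weight(Z=2) = 1/9
  weight(Z=3) = 1/36
Total weight = 1/9 + 1/36 = 5/36
P(Z=2 | obs) = 1/9 / 5/36 = 4/5
P(Z=3 | obs) = 1/36 / 5/36 = 1/5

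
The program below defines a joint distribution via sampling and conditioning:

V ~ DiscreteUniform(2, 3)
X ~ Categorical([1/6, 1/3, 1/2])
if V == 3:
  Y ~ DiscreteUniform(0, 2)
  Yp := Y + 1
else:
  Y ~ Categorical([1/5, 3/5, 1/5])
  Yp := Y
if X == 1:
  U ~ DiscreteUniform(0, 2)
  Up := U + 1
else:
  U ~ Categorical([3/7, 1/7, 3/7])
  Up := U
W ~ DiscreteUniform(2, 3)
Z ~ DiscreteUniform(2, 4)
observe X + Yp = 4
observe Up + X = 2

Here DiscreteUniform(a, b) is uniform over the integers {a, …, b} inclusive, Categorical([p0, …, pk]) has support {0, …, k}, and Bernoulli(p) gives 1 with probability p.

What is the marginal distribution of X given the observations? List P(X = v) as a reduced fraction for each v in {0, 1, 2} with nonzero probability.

Enumerate traces; 18 have nonzero weight after conditioning:
  (V=2, X=2, Y=2, U=0, W=2, Z=2) weight 1/280
  (V=2, X=2, Y=2, U=0, W=2, Z=3) weight 1/280
  (V=2, X=2, Y=2, U=0, W=2, Z=4) weight 1/280
  (V=2, X=2, Y=2, U=0, W=3, Z=2) weight 1/280
  (V=2, X=2, Y=2, U=0, W=3, Z=3) weight 1/280
  (V=2, X=2, Y=2, U=0, W=3, Z=4) weight 1/280
  (V=3, X=1, Y=2, U=0, W=2, Z=2) weight 1/324
  (V=3, X=1, Y=2, U=0, W=2, Z=3) weight 1/324
  … 10 more
Group by X:
  weight(X=1) = 1/54
  weight(X=2) = 2/35
Total weight = 1/54 + 2/35 = 143/1890
P(X=1 | obs) = 1/54 / 143/1890 = 35/143
P(X=2 | obs) = 2/35 / 143/1890 = 108/143

P(X=1) = 35/143, P(X=2) = 108/143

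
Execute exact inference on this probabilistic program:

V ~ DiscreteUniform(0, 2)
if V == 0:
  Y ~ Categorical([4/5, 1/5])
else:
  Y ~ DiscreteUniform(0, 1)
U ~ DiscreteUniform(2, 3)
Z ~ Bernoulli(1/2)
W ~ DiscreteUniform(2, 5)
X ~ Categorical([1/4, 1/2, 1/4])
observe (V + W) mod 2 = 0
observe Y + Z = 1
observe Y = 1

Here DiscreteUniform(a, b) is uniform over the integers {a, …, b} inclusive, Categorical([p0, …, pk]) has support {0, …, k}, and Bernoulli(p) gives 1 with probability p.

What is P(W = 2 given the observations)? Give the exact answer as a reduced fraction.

Enumerate traces; 36 have nonzero weight after conditioning:
  (V=0, Y=1, U=2, Z=0, W=2, X=0) weight 1/960
  (V=0, Y=1, U=2, Z=0, W=2, X=1) weight 1/480
  (V=0, Y=1, U=2, Z=0, W=2, X=2) weight 1/960
  (V=0, Y=1, U=2, Z=0, W=4, X=0) weight 1/960
  (V=0, Y=1, U=2, Z=0, W=4, X=1) weight 1/480
  (V=0, Y=1, U=2, Z=0, W=4, X=2) weight 1/960
  (V=0, Y=1, U=3, Z=0, W=2, X=0) weight 1/960
  (V=0, Y=1, U=3, Z=0, W=2, X=1) weight 1/480
  (V=1, Y=1, U=2, Z=0, W=3, X=0) weight 1/384
  (V=1, Y=1, U=2, Z=0, W=5, X=0) weight 1/384
  … 26 more
Group by W:
  weight(W=2) = 7/240
  weight(W=3) = 1/48
  weight(W=4) = 7/240
  weight(W=5) = 1/48
Total weight = 7/240 + 1/48 + 7/240 + 1/48 = 1/10
P(W=2 | obs) = 7/240 / 1/10 = 7/24
P(W=3 | obs) = 1/48 / 1/10 = 5/24
P(W=4 | obs) = 7/240 / 1/10 = 7/24
P(W=5 | obs) = 1/48 / 1/10 = 5/24

P(W = 2 | obs) = 7/24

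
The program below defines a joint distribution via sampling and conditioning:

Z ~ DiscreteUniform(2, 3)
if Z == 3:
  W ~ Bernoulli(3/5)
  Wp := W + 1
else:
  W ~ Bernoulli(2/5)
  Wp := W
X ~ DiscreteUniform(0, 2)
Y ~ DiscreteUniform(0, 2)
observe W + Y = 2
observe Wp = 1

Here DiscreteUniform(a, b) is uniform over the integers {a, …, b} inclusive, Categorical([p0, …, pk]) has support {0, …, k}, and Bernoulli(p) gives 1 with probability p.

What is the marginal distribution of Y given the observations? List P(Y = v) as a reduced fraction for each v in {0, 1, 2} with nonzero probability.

P(Y=1) = 1/2, P(Y=2) = 1/2

Enumerate traces; 6 have nonzero weight after conditioning:
  (Z=2, W=1, X=0, Y=1) weight 1/45
  (Z=2, W=1, X=1, Y=1) weight 1/45
  (Z=2, W=1, X=2, Y=1) weight 1/45
  (Z=3, W=0, X=0, Y=2) weight 1/45
  (Z=3, W=0, X=1, Y=2) weight 1/45
  (Z=3, W=0, X=2, Y=2) weight 1/45
Group by Y:
  weight(Y=1) = 1/15
  weight(Y=2) = 1/15
Total weight = 1/15 + 1/15 = 2/15
P(Y=1 | obs) = 1/15 / 2/15 = 1/2
P(Y=2 | obs) = 1/15 / 2/15 = 1/2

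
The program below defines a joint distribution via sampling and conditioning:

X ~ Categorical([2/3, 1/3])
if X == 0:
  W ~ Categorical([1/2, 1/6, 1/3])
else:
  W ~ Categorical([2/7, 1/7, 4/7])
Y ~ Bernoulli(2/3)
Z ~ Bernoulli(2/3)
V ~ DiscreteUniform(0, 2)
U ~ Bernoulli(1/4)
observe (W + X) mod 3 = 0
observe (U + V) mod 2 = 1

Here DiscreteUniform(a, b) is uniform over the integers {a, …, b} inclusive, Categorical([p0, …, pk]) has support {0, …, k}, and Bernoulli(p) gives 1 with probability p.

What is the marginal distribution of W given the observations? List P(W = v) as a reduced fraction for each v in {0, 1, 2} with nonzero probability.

Enumerate traces; 24 have nonzero weight after conditioning:
  (X=0, W=0, Y=0, Z=0, V=0, U=1) weight 1/324
  (X=0, W=0, Y=0, Z=0, V=1, U=0) weight 1/108
  (X=0, W=0, Y=0, Z=0, V=2, U=1) weight 1/324
  (X=0, W=0, Y=0, Z=1, V=0, U=1) weight 1/162
  (X=0, W=0, Y=0, Z=1, V=1, U=0) weight 1/54
  (X=0, W=0, Y=0, Z=1, V=2, U=1) weight 1/162
  (X=0, W=0, Y=1, Z=0, V=0, U=1) weight 1/162
  (X=0, W=0, Y=1, Z=0, V=1, U=0) weight 1/54
  (X=1, W=2, Y=0, Z=0, V=0, U=1) weight 1/567
  … 15 more
Group by W:
  weight(W=0) = 5/36
  weight(W=2) = 5/63
Total weight = 5/36 + 5/63 = 55/252
P(W=0 | obs) = 5/36 / 55/252 = 7/11
P(W=2 | obs) = 5/63 / 55/252 = 4/11

P(W=0) = 7/11, P(W=2) = 4/11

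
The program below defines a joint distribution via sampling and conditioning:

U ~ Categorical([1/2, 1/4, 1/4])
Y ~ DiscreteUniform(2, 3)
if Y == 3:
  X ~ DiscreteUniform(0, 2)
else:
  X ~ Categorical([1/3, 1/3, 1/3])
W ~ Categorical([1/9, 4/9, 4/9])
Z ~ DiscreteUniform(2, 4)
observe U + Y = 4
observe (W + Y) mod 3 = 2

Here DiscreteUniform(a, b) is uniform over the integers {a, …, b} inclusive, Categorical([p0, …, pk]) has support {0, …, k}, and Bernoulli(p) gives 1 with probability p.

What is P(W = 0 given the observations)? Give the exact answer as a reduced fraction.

P(W = 0 | obs) = 1/5

Enumerate traces; 18 have nonzero weight after conditioning:
  (U=1, Y=3, X=0, W=2, Z=2) weight 1/162
  (U=1, Y=3, X=0, W=2, Z=3) weight 1/162
  (U=1, Y=3, X=0, W=2, Z=4) weight 1/162
  (U=1, Y=3, X=1, W=2, Z=2) weight 1/162
  (U=1, Y=3, X=1, W=2, Z=3) weight 1/162
  (U=1, Y=3, X=1, W=2, Z=4) weight 1/162
  (U=1, Y=3, X=2, W=2, Z=2) weight 1/162
  (U=1, Y=3, X=2, W=2, Z=3) weight 1/162
  (U=2, Y=2, X=0, W=0, Z=2) weight 1/648
  … 9 more
Group by W:
  weight(W=0) = 1/72
  weight(W=2) = 1/18
Total weight = 1/72 + 1/18 = 5/72
P(W=0 | obs) = 1/72 / 5/72 = 1/5
P(W=2 | obs) = 1/18 / 5/72 = 4/5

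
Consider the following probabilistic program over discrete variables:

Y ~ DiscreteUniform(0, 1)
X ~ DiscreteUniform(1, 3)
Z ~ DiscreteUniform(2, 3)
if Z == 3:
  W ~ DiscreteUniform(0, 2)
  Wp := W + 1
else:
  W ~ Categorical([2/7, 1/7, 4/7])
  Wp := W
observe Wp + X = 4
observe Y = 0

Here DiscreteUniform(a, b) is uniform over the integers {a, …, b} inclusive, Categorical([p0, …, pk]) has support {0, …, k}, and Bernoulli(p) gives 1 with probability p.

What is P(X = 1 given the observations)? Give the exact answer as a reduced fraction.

Enumerate traces; 5 have nonzero weight after conditioning:
  (Y=0, X=1, Z=3, W=2) weight 1/36
  (Y=0, X=2, Z=2, W=2) weight 1/21
  (Y=0, X=2, Z=3, W=1) weight 1/36
  (Y=0, X=3, Z=2, W=1) weight 1/84
  (Y=0, X=3, Z=3, W=0) weight 1/36
Group by X:
  weight(X=1) = 1/36
  weight(X=2) = 19/252
  weight(X=3) = 5/126
Total weight = 1/36 + 19/252 + 5/126 = 1/7
P(X=1 | obs) = 1/36 / 1/7 = 7/36
P(X=2 | obs) = 19/252 / 1/7 = 19/36
P(X=3 | obs) = 5/126 / 1/7 = 5/18

P(X = 1 | obs) = 7/36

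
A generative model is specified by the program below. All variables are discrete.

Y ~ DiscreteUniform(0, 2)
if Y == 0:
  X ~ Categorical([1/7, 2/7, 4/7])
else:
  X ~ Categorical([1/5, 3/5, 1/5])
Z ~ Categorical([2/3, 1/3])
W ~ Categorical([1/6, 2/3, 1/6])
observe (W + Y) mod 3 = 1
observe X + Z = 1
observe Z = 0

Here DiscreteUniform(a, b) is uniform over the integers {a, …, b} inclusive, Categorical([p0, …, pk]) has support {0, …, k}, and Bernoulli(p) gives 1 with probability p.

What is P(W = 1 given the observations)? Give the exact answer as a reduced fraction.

P(W = 1 | obs) = 20/41

Enumerate traces; 3 have nonzero weight after conditioning:
  (Y=0, X=1, Z=0, W=1) weight 8/189
  (Y=1, X=1, Z=0, W=0) weight 1/45
  (Y=2, X=1, Z=0, W=2) weight 1/45
Group by W:
  weight(W=0) = 1/45
  weight(W=1) = 8/189
  weight(W=2) = 1/45
Total weight = 1/45 + 8/189 + 1/45 = 82/945
P(W=0 | obs) = 1/45 / 82/945 = 21/82
P(W=1 | obs) = 8/189 / 82/945 = 20/41
P(W=2 | obs) = 1/45 / 82/945 = 21/82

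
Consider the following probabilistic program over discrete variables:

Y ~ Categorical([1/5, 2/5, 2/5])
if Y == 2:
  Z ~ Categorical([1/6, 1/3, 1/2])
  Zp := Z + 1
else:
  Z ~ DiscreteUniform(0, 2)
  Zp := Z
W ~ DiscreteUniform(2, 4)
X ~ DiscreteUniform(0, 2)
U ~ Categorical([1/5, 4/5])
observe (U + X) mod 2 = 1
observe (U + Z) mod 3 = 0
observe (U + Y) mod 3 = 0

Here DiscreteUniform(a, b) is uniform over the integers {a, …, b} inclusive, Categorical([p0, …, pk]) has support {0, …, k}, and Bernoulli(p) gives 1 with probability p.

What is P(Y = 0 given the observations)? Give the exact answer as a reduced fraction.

P(Y = 0 | obs) = 1/25

Enumerate traces; 9 have nonzero weight after conditioning:
  (Y=0, Z=0, W=2, X=1, U=0) weight 1/675
  (Y=0, Z=0, W=3, X=1, U=0) weight 1/675
  (Y=0, Z=0, W=4, X=1, U=0) weight 1/675
  (Y=2, Z=2, W=2, X=0, U=1) weight 4/225
  (Y=2, Z=2, W=2, X=2, U=1) weight 4/225
  (Y=2, Z=2, W=3, X=0, U=1) weight 4/225
  (Y=2, Z=2, W=3, X=2, U=1) weight 4/225
  (Y=2, Z=2, W=4, X=0, U=1) weight 4/225
  … 1 more
Group by Y:
  weight(Y=0) = 1/225
  weight(Y=2) = 8/75
Total weight = 1/225 + 8/75 = 1/9
P(Y=0 | obs) = 1/225 / 1/9 = 1/25
P(Y=2 | obs) = 8/75 / 1/9 = 24/25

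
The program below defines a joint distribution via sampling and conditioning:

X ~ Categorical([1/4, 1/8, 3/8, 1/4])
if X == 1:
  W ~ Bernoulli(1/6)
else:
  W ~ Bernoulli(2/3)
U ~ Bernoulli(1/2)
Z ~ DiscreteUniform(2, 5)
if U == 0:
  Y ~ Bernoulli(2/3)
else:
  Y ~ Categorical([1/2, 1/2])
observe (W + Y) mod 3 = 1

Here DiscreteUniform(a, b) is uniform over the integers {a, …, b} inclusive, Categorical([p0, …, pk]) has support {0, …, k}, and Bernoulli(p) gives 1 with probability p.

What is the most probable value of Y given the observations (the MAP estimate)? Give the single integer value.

Enumerate traces; 64 have nonzero weight after conditioning:
  (X=0, W=0, U=0, Z=2, Y=1) weight 1/144
  (X=0, W=0, U=0, Z=3, Y=1) weight 1/144
  (X=0, W=0, U=0, Z=4, Y=1) weight 1/144
  (X=0, W=0, U=0, Z=5, Y=1) weight 1/144
  (X=0, W=0, U=1, Z=2, Y=1) weight 1/192
  (X=0, W=0, U=1, Z=3, Y=1) weight 1/192
  (X=0, W=0, U=1, Z=4, Y=1) weight 1/192
  (X=0, W=0, U=1, Z=5, Y=1) weight 1/192
  (X=0, W=1, U=0, Z=2, Y=0) weight 1/144
  … 55 more
Group by Y:
  weight(Y=0) = 145/576
  weight(Y=1) = 133/576
Total weight = 145/576 + 133/576 = 139/288
P(Y=0 | obs) = 145/576 / 139/288 = 145/278
P(Y=1 | obs) = 133/576 / 139/288 = 133/278
argmax = 0

argmax_v P(Y = v | obs) = 0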